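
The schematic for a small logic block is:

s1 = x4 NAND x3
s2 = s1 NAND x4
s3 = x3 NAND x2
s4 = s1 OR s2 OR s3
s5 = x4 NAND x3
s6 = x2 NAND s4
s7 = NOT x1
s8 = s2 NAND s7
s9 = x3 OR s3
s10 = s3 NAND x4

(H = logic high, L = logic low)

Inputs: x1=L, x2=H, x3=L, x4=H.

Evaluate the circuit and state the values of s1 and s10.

s1 = H; s10 = L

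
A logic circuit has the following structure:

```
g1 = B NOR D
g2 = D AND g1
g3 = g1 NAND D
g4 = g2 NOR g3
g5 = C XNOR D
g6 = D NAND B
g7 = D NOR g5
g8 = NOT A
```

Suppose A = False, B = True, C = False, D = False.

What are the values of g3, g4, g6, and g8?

g1 = B NOR D = True NOR False = False
g2 = D AND g1 = False AND False = False
g3 = g1 NAND D = False NAND False = True
g4 = g2 NOR g3 = False NOR True = False
g6 = D NAND B = False NAND True = True
g8 = NOT A = NOT False = True

g3 = True; g4 = False; g6 = True; g8 = True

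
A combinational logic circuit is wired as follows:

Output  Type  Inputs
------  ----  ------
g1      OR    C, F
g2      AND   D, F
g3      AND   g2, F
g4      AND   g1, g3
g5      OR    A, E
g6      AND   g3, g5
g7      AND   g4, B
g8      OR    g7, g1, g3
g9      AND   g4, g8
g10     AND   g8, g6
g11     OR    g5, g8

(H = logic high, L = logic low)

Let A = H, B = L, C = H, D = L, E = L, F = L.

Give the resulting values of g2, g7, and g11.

g2 = L  g7 = L  g11 = H

g1 = C OR F = H OR L = H
g2 = D AND F = L AND L = L
g3 = g2 AND F = L AND L = L
g4 = g1 AND g3 = H AND L = L
g5 = A OR E = H OR L = H
g7 = g4 AND B = L AND L = L
g8 = g7 OR g1 OR g3 = L OR H OR L = H
g11 = g5 OR g8 = H OR H = H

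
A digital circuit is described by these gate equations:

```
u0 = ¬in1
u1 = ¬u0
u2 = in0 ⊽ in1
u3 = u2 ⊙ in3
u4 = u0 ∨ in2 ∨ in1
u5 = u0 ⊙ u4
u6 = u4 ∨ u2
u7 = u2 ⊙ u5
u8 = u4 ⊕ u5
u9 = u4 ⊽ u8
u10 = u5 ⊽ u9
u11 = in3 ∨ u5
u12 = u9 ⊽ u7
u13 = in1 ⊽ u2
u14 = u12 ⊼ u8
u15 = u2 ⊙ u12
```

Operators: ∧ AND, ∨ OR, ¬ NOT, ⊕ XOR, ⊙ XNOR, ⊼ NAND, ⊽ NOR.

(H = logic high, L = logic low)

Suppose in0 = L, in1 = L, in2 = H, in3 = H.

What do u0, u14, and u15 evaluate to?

u0 = NOT in1 = NOT L = H
u2 = in0 NOR in1 = L NOR L = H
u4 = u0 OR in2 OR in1 = H OR H OR L = H
u5 = u0 XNOR u4 = H XNOR H = H
u7 = u2 XNOR u5 = H XNOR H = H
u8 = u4 XOR u5 = H XOR H = L
u9 = u4 NOR u8 = H NOR L = L
u12 = u9 NOR u7 = L NOR H = L
u14 = u12 NAND u8 = L NAND L = H
u15 = u2 XNOR u12 = H XNOR L = L

u0 = H; u14 = H; u15 = L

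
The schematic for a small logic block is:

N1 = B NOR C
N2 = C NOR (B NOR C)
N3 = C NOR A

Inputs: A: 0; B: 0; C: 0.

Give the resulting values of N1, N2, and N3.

N1 = 1  N2 = 0  N3 = 1

N1 = 0 NOR 0 = 1
N2 = 0 NOR (0 NOR 0) = 0
N3 = 0 NOR 0 = 1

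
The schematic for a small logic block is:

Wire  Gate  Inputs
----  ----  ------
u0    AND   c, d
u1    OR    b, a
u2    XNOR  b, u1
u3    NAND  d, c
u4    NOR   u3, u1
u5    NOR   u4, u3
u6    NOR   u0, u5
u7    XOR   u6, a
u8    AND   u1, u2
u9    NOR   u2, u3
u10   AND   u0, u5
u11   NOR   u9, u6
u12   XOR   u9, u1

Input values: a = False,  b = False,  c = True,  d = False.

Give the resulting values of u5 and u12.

u1 = b OR a = False OR False = False
u2 = b XNOR u1 = False XNOR False = True
u3 = d NAND c = False NAND True = True
u4 = u3 NOR u1 = True NOR False = False
u5 = u4 NOR u3 = False NOR True = False
u9 = u2 NOR u3 = True NOR True = False
u12 = u9 XOR u1 = False XOR False = False

u5 = False, u12 = False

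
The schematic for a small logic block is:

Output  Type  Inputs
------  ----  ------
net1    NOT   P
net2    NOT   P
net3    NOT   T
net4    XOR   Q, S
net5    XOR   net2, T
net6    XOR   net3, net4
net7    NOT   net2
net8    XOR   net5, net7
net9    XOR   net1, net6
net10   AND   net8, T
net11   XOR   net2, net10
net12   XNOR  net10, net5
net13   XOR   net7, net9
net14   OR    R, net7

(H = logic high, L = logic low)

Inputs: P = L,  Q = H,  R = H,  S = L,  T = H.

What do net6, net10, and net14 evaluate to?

net6 = H; net10 = L; net14 = H

net2 = NOT P = NOT L = H
net3 = NOT T = NOT H = L
net4 = Q XOR S = H XOR L = H
net5 = net2 XOR T = H XOR H = L
net6 = net3 XOR net4 = L XOR H = H
net7 = NOT net2 = NOT H = L
net8 = net5 XOR net7 = L XOR L = L
net10 = net8 AND T = L AND H = L
net14 = R OR net7 = H OR L = H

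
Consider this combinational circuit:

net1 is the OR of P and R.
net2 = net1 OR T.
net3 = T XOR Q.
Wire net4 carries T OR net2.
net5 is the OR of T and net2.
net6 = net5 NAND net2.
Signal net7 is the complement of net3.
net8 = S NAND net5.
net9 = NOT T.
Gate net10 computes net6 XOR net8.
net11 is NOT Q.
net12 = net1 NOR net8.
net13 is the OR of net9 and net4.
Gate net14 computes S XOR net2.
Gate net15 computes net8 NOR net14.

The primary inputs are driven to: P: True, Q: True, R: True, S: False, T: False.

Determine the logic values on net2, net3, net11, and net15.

net1 = P OR R = True OR True = True
net2 = net1 OR T = True OR False = True
net3 = T XOR Q = False XOR True = True
net5 = T OR net2 = False OR True = True
net8 = S NAND net5 = False NAND True = True
net11 = NOT Q = NOT True = False
net14 = S XOR net2 = False XOR True = True
net15 = net8 NOR net14 = True NOR True = False

net2 = True; net3 = True; net11 = False; net15 = False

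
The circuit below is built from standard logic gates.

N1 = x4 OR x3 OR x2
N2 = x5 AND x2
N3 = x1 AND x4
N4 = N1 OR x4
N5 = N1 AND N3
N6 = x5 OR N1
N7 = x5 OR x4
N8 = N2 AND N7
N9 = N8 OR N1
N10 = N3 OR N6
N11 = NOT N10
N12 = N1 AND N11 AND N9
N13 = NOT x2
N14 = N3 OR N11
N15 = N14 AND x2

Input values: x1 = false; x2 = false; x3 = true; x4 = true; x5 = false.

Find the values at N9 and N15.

N9 = true, N15 = false

N1 = x4 OR x3 OR x2 = true OR true OR false = true
N2 = x5 AND x2 = false AND false = false
N3 = x1 AND x4 = false AND true = false
N6 = x5 OR N1 = false OR true = true
N7 = x5 OR x4 = false OR true = true
N8 = N2 AND N7 = false AND true = false
N9 = N8 OR N1 = false OR true = true
N10 = N3 OR N6 = false OR true = true
N11 = NOT N10 = NOT true = false
N14 = N3 OR N11 = false OR false = false
N15 = N14 AND x2 = false AND false = false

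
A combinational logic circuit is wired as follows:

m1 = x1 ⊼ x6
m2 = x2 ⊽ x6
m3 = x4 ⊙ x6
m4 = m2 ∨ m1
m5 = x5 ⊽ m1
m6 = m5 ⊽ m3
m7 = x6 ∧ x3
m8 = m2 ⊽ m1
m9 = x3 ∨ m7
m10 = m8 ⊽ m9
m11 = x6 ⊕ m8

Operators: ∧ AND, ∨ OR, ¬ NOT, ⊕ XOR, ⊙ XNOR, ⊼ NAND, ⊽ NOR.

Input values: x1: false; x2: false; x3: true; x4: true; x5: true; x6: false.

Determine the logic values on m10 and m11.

m1 = x1 NAND x6 = false NAND false = true
m2 = x2 NOR x6 = false NOR false = true
m7 = x6 AND x3 = false AND true = false
m8 = m2 NOR m1 = true NOR true = false
m9 = x3 OR m7 = true OR false = true
m10 = m8 NOR m9 = false NOR true = false
m11 = x6 XOR m8 = false XOR false = false

m10 = false; m11 = false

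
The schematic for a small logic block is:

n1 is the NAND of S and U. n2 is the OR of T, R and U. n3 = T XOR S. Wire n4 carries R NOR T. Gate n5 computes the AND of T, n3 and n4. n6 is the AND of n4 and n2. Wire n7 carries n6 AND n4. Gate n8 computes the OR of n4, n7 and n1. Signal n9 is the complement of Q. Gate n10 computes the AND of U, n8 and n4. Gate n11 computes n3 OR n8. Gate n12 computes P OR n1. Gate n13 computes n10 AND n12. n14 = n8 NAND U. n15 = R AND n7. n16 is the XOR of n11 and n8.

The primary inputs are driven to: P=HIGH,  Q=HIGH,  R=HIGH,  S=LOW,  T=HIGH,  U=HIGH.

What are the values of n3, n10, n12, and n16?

n3 = HIGH, n10 = LOW, n12 = HIGH, n16 = LOW

n1 = S NAND U = LOW NAND HIGH = HIGH
n2 = T OR R OR U = HIGH OR HIGH OR HIGH = HIGH
n3 = T XOR S = HIGH XOR LOW = HIGH
n4 = R NOR T = HIGH NOR HIGH = LOW
n6 = n4 AND n2 = LOW AND HIGH = LOW
n7 = n6 AND n4 = LOW AND LOW = LOW
n8 = n4 OR n7 OR n1 = LOW OR LOW OR HIGH = HIGH
n10 = U AND n8 AND n4 = HIGH AND HIGH AND LOW = LOW
n11 = n3 OR n8 = HIGH OR HIGH = HIGH
n12 = P OR n1 = HIGH OR HIGH = HIGH
n16 = n11 XOR n8 = HIGH XOR HIGH = LOW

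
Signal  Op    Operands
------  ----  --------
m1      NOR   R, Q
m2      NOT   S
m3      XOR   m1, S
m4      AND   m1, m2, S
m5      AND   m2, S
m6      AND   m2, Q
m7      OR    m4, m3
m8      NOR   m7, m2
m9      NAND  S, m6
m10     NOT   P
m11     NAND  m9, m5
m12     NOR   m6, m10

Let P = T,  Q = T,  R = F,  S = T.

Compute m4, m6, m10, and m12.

m4 = F, m6 = F, m10 = F, m12 = T

m1 = R NOR Q = F NOR T = F
m2 = NOT S = NOT T = F
m4 = m1 AND m2 AND S = F AND F AND T = F
m6 = m2 AND Q = F AND T = F
m10 = NOT P = NOT T = F
m12 = m6 NOR m10 = F NOR F = T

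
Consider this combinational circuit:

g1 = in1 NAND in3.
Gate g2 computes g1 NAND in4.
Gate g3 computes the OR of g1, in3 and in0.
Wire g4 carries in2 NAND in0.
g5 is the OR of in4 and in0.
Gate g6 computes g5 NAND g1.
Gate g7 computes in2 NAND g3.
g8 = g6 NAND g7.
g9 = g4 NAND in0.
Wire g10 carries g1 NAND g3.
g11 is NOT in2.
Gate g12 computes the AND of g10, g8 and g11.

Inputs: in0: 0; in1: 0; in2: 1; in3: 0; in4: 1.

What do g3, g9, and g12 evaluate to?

g1 = in1 NAND in3 = 0 NAND 0 = 1
g3 = g1 OR in3 OR in0 = 1 OR 0 OR 0 = 1
g4 = in2 NAND in0 = 1 NAND 0 = 1
g5 = in4 OR in0 = 1 OR 0 = 1
g6 = g5 NAND g1 = 1 NAND 1 = 0
g7 = in2 NAND g3 = 1 NAND 1 = 0
g8 = g6 NAND g7 = 0 NAND 0 = 1
g9 = g4 NAND in0 = 1 NAND 0 = 1
g10 = g1 NAND g3 = 1 NAND 1 = 0
g11 = NOT in2 = NOT 1 = 0
g12 = g10 AND g8 AND g11 = 0 AND 1 AND 0 = 0

g3 = 1  g9 = 1  g12 = 0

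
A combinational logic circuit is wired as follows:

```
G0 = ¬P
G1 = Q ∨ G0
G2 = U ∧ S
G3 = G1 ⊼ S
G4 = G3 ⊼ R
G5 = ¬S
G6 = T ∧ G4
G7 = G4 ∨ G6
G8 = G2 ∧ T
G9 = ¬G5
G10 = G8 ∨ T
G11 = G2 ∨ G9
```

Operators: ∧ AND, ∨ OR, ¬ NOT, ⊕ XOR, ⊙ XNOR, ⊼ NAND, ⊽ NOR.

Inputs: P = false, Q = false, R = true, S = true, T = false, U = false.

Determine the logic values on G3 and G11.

G0 = NOT P = NOT false = true
G1 = Q OR G0 = false OR true = true
G2 = U AND S = false AND true = false
G3 = G1 NAND S = true NAND true = false
G5 = NOT S = NOT true = false
G9 = NOT G5 = NOT false = true
G11 = G2 OR G9 = false OR true = true

G3 = false, G11 = true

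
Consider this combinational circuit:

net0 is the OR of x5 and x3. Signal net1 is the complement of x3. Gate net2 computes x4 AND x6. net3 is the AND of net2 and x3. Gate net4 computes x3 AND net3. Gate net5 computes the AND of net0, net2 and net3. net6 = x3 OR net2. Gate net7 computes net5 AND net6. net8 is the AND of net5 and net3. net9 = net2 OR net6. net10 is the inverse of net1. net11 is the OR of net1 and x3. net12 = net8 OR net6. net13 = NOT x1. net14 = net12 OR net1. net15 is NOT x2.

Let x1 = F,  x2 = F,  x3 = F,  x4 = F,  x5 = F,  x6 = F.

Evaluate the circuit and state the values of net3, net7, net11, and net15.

net3 = F; net7 = F; net11 = T; net15 = T

net0 = x5 OR x3 = F OR F = F
net1 = NOT x3 = NOT F = T
net2 = x4 AND x6 = F AND F = F
net3 = net2 AND x3 = F AND F = F
net5 = net0 AND net2 AND net3 = F AND F AND F = F
net6 = x3 OR net2 = F OR F = F
net7 = net5 AND net6 = F AND F = F
net11 = net1 OR x3 = T OR F = T
net15 = NOT x2 = NOT F = T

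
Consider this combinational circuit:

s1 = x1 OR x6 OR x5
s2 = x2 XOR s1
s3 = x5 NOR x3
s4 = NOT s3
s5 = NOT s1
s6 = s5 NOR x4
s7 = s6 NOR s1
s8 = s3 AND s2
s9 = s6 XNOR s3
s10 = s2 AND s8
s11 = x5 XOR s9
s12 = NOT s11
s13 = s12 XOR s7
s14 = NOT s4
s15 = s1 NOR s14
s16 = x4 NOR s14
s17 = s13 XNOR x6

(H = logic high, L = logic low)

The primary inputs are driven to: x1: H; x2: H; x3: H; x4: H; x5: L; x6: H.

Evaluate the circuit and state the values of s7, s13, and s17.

s7 = L, s13 = L, s17 = L

s1 = x1 OR x6 OR x5 = H OR H OR L = H
s3 = x5 NOR x3 = L NOR H = L
s5 = NOT s1 = NOT H = L
s6 = s5 NOR x4 = L NOR H = L
s7 = s6 NOR s1 = L NOR H = L
s9 = s6 XNOR s3 = L XNOR L = H
s11 = x5 XOR s9 = L XOR H = H
s12 = NOT s11 = NOT H = L
s13 = s12 XOR s7 = L XOR L = L
s17 = s13 XNOR x6 = L XNOR H = L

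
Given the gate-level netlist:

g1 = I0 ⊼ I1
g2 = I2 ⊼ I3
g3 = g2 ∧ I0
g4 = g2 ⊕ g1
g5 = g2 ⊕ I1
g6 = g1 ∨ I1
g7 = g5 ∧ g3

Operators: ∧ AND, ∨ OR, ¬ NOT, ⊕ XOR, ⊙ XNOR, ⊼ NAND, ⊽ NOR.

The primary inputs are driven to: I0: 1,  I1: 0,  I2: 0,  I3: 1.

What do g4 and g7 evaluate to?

g4 = 0, g7 = 1

g1 = I0 NAND I1 = 1 NAND 0 = 1
g2 = I2 NAND I3 = 0 NAND 1 = 1
g3 = g2 AND I0 = 1 AND 1 = 1
g4 = g2 XOR g1 = 1 XOR 1 = 0
g5 = g2 XOR I1 = 1 XOR 0 = 1
g7 = g5 AND g3 = 1 AND 1 = 1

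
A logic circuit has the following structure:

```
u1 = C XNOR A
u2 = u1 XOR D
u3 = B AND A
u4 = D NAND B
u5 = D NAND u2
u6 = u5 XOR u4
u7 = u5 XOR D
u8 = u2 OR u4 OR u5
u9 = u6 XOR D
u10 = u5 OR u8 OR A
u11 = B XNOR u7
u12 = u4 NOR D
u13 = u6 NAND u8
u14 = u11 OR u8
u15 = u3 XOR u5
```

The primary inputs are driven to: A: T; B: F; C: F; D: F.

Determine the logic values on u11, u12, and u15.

u11 = F, u12 = F, u15 = T

u1 = C XNOR A = F XNOR T = F
u2 = u1 XOR D = F XOR F = F
u3 = B AND A = F AND T = F
u4 = D NAND B = F NAND F = T
u5 = D NAND u2 = F NAND F = T
u7 = u5 XOR D = T XOR F = T
u11 = B XNOR u7 = F XNOR T = F
u12 = u4 NOR D = T NOR F = F
u15 = u3 XOR u5 = F XOR T = T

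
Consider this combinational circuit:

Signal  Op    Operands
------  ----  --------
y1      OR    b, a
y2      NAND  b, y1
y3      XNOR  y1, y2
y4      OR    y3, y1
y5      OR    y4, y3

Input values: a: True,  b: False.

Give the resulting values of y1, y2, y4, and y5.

y1 = b OR a = False OR True = True
y2 = b NAND y1 = False NAND True = True
y3 = y1 XNOR y2 = True XNOR True = True
y4 = y3 OR y1 = True OR True = True
y5 = y4 OR y3 = True OR True = True

y1 = True, y2 = True, y4 = True, y5 = True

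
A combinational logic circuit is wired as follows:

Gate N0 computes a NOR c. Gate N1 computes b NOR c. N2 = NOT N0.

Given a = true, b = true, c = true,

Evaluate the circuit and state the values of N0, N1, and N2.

N0 = false, N1 = false, N2 = true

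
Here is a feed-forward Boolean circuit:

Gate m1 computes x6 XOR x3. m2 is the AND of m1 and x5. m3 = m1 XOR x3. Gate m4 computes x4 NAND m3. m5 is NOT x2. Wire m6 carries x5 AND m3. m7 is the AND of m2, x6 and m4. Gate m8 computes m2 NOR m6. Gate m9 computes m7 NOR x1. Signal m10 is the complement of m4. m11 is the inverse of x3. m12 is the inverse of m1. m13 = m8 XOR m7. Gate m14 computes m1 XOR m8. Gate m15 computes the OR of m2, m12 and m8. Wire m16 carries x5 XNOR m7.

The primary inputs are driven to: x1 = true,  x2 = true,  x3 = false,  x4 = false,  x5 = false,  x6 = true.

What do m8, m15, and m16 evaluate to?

m8 = true, m15 = true, m16 = true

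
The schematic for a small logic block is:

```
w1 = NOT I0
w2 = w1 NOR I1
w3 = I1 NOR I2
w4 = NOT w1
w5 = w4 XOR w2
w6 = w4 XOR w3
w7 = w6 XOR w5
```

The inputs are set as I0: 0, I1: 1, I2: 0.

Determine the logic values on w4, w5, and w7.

w1 = NOT I0 = NOT 0 = 1
w2 = w1 NOR I1 = 1 NOR 1 = 0
w3 = I1 NOR I2 = 1 NOR 0 = 0
w4 = NOT w1 = NOT 1 = 0
w5 = w4 XOR w2 = 0 XOR 0 = 0
w6 = w4 XOR w3 = 0 XOR 0 = 0
w7 = w6 XOR w5 = 0 XOR 0 = 0

w4 = 0; w5 = 0; w7 = 0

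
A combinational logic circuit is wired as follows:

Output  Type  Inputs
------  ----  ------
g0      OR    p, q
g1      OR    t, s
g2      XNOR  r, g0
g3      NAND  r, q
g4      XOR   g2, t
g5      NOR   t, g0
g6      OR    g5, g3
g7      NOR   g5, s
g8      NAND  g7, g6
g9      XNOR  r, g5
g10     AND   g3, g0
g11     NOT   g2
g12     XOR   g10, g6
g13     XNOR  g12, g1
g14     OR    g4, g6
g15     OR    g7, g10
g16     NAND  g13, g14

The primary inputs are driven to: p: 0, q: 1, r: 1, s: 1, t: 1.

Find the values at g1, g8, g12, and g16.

g0 = p OR q = 0 OR 1 = 1
g1 = t OR s = 1 OR 1 = 1
g2 = r XNOR g0 = 1 XNOR 1 = 1
g3 = r NAND q = 1 NAND 1 = 0
g4 = g2 XOR t = 1 XOR 1 = 0
g5 = t NOR g0 = 1 NOR 1 = 0
g6 = g5 OR g3 = 0 OR 0 = 0
g7 = g5 NOR s = 0 NOR 1 = 0
g8 = g7 NAND g6 = 0 NAND 0 = 1
g10 = g3 AND g0 = 0 AND 1 = 0
g12 = g10 XOR g6 = 0 XOR 0 = 0
g13 = g12 XNOR g1 = 0 XNOR 1 = 0
g14 = g4 OR g6 = 0 OR 0 = 0
g16 = g13 NAND g14 = 0 NAND 0 = 1

g1 = 1, g8 = 1, g12 = 0, g16 = 1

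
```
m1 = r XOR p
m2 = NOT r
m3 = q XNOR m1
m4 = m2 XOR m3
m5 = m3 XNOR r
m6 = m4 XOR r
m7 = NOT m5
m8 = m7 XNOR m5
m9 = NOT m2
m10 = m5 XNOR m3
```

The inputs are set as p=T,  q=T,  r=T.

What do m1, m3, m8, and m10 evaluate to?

m1 = F, m3 = F, m8 = F, m10 = T

m1 = r XOR p = T XOR T = F
m3 = q XNOR m1 = T XNOR F = F
m5 = m3 XNOR r = F XNOR T = F
m7 = NOT m5 = NOT F = T
m8 = m7 XNOR m5 = T XNOR F = F
m10 = m5 XNOR m3 = F XNOR F = T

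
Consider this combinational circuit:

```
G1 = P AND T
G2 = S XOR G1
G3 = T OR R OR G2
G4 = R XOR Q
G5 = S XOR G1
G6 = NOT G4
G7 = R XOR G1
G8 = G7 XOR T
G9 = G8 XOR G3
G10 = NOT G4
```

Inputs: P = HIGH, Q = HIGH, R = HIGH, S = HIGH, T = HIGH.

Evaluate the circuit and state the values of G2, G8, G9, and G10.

G2 = LOW; G8 = HIGH; G9 = LOW; G10 = HIGH

G1 = P AND T = HIGH AND HIGH = HIGH
G2 = S XOR G1 = HIGH XOR HIGH = LOW
G3 = T OR R OR G2 = HIGH OR HIGH OR LOW = HIGH
G4 = R XOR Q = HIGH XOR HIGH = LOW
G7 = R XOR G1 = HIGH XOR HIGH = LOW
G8 = G7 XOR T = LOW XOR HIGH = HIGH
G9 = G8 XOR G3 = HIGH XOR HIGH = LOW
G10 = NOT G4 = NOT LOW = HIGH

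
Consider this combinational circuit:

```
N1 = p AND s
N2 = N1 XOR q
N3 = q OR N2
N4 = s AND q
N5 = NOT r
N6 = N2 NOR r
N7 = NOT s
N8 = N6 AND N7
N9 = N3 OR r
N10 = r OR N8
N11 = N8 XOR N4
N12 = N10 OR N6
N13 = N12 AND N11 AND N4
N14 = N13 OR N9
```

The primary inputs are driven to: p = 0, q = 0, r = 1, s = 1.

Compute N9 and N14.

N9 = 1, N14 = 1

N1 = p AND s = 0 AND 1 = 0
N2 = N1 XOR q = 0 XOR 0 = 0
N3 = q OR N2 = 0 OR 0 = 0
N4 = s AND q = 1 AND 0 = 0
N6 = N2 NOR r = 0 NOR 1 = 0
N7 = NOT s = NOT 1 = 0
N8 = N6 AND N7 = 0 AND 0 = 0
N9 = N3 OR r = 0 OR 1 = 1
N10 = r OR N8 = 1 OR 0 = 1
N11 = N8 XOR N4 = 0 XOR 0 = 0
N12 = N10 OR N6 = 1 OR 0 = 1
N13 = N12 AND N11 AND N4 = 1 AND 0 AND 0 = 0
N14 = N13 OR N9 = 0 OR 1 = 1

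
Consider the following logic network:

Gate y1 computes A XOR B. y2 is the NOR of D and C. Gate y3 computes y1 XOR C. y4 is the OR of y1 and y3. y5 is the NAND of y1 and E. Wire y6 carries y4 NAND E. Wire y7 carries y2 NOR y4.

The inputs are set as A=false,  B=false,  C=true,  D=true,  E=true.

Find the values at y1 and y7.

y1 = A XOR B = false XOR false = false
y2 = D NOR C = true NOR true = false
y3 = y1 XOR C = false XOR true = true
y4 = y1 OR y3 = false OR true = true
y7 = y2 NOR y4 = false NOR true = false

y1 = false  y7 = false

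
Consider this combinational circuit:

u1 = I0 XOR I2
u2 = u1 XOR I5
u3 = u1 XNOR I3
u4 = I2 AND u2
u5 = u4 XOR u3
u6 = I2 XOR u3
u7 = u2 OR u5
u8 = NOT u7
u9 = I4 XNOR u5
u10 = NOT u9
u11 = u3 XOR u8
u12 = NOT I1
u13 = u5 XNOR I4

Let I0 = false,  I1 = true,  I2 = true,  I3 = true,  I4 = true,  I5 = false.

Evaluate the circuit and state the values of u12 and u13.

u12 = false  u13 = false

u1 = I0 XOR I2 = false XOR true = true
u2 = u1 XOR I5 = true XOR false = true
u3 = u1 XNOR I3 = true XNOR true = true
u4 = I2 AND u2 = true AND true = true
u5 = u4 XOR u3 = true XOR true = false
u12 = NOT I1 = NOT true = false
u13 = u5 XNOR I4 = false XNOR true = false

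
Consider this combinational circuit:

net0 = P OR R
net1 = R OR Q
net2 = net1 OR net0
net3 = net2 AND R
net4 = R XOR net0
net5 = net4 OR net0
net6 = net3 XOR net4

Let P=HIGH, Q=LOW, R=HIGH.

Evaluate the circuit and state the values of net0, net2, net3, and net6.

net0 = HIGH, net2 = HIGH, net3 = HIGH, net6 = HIGH

net0 = P OR R = HIGH OR HIGH = HIGH
net1 = R OR Q = HIGH OR LOW = HIGH
net2 = net1 OR net0 = HIGH OR HIGH = HIGH
net3 = net2 AND R = HIGH AND HIGH = HIGH
net4 = R XOR net0 = HIGH XOR HIGH = LOW
net6 = net3 XOR net4 = HIGH XOR LOW = HIGH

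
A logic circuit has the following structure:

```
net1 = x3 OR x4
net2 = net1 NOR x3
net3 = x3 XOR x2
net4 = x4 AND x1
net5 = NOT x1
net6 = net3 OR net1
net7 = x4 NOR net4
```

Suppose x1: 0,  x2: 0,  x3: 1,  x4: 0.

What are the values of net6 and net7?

net6 = 1  net7 = 1

net1 = x3 OR x4 = 1 OR 0 = 1
net3 = x3 XOR x2 = 1 XOR 0 = 1
net4 = x4 AND x1 = 0 AND 0 = 0
net6 = net3 OR net1 = 1 OR 1 = 1
net7 = x4 NOR net4 = 0 NOR 0 = 1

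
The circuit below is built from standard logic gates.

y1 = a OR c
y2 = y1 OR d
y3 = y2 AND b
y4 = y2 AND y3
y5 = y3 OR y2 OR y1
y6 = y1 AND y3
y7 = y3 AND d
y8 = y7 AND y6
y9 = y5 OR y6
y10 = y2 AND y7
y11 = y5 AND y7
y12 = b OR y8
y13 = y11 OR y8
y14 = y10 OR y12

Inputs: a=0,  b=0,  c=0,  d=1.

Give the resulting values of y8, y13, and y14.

y8 = 0  y13 = 0  y14 = 0

y1 = a OR c = 0 OR 0 = 0
y2 = y1 OR d = 0 OR 1 = 1
y3 = y2 AND b = 1 AND 0 = 0
y5 = y3 OR y2 OR y1 = 0 OR 1 OR 0 = 1
y6 = y1 AND y3 = 0 AND 0 = 0
y7 = y3 AND d = 0 AND 1 = 0
y8 = y7 AND y6 = 0 AND 0 = 0
y10 = y2 AND y7 = 1 AND 0 = 0
y11 = y5 AND y7 = 1 AND 0 = 0
y12 = b OR y8 = 0 OR 0 = 0
y13 = y11 OR y8 = 0 OR 0 = 0
y14 = y10 OR y12 = 0 OR 0 = 0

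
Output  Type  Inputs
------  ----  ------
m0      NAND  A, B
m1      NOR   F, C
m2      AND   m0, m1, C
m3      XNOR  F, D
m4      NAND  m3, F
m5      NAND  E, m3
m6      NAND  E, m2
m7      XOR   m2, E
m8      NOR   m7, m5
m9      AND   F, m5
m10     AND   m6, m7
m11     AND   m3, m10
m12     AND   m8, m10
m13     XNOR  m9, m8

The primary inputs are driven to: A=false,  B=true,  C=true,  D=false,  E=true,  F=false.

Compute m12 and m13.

m12 = false  m13 = true

m0 = A NAND B = false NAND true = true
m1 = F NOR C = false NOR true = false
m2 = m0 AND m1 AND C = true AND false AND true = false
m3 = F XNOR D = false XNOR false = true
m5 = E NAND m3 = true NAND true = false
m6 = E NAND m2 = true NAND false = true
m7 = m2 XOR E = false XOR true = true
m8 = m7 NOR m5 = true NOR false = false
m9 = F AND m5 = false AND false = false
m10 = m6 AND m7 = true AND true = true
m12 = m8 AND m10 = false AND true = false
m13 = m9 XNOR m8 = false XNOR false = true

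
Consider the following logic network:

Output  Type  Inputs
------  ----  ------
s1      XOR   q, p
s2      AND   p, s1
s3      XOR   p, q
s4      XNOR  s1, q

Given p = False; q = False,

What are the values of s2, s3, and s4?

s1 = q XOR p = False XOR False = False
s2 = p AND s1 = False AND False = False
s3 = p XOR q = False XOR False = False
s4 = s1 XNOR q = False XNOR False = True

s2 = False; s3 = False; s4 = True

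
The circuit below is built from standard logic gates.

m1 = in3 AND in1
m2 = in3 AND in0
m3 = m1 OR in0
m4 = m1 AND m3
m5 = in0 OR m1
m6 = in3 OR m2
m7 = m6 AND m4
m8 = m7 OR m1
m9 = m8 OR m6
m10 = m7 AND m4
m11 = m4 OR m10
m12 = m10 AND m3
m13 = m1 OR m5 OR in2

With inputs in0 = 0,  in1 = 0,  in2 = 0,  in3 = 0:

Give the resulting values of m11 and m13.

m11 = 0, m13 = 0

m1 = in3 AND in1 = 0 AND 0 = 0
m2 = in3 AND in0 = 0 AND 0 = 0
m3 = m1 OR in0 = 0 OR 0 = 0
m4 = m1 AND m3 = 0 AND 0 = 0
m5 = in0 OR m1 = 0 OR 0 = 0
m6 = in3 OR m2 = 0 OR 0 = 0
m7 = m6 AND m4 = 0 AND 0 = 0
m10 = m7 AND m4 = 0 AND 0 = 0
m11 = m4 OR m10 = 0 OR 0 = 0
m13 = m1 OR m5 OR in2 = 0 OR 0 OR 0 = 0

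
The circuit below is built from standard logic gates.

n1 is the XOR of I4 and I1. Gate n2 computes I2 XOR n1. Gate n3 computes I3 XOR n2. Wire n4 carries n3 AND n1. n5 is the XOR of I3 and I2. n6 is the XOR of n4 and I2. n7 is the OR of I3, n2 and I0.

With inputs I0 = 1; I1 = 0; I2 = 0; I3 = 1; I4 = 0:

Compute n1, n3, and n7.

n1 = I4 XOR I1 = 0 XOR 0 = 0
n2 = I2 XOR n1 = 0 XOR 0 = 0
n3 = I3 XOR n2 = 1 XOR 0 = 1
n7 = I3 OR n2 OR I0 = 1 OR 0 OR 1 = 1

n1 = 0, n3 = 1, n7 = 1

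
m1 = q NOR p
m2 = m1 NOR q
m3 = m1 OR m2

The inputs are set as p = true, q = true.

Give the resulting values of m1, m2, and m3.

m1 = q NOR p = true NOR true = false
m2 = m1 NOR q = false NOR true = false
m3 = m1 OR m2 = false OR false = false

m1 = false, m2 = false, m3 = false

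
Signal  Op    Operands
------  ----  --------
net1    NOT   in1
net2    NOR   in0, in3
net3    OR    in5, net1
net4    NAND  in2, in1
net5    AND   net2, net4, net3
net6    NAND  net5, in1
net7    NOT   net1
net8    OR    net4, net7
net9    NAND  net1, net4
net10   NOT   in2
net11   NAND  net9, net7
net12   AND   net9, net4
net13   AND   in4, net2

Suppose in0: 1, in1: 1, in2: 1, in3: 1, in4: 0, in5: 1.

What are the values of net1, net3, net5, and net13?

net1 = NOT in1 = NOT 1 = 0
net2 = in0 NOR in3 = 1 NOR 1 = 0
net3 = in5 OR net1 = 1 OR 0 = 1
net4 = in2 NAND in1 = 1 NAND 1 = 0
net5 = net2 AND net4 AND net3 = 0 AND 0 AND 1 = 0
net13 = in4 AND net2 = 0 AND 0 = 0

net1 = 0, net3 = 1, net5 = 0, net13 = 0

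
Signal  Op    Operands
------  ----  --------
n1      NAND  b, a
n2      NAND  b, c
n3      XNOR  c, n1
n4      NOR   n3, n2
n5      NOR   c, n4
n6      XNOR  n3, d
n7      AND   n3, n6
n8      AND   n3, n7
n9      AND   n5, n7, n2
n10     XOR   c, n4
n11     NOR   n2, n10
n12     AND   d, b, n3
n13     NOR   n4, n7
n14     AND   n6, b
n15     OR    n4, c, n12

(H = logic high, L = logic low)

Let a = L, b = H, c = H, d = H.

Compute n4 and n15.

n4 = L  n15 = H

n1 = b NAND a = H NAND L = H
n2 = b NAND c = H NAND H = L
n3 = c XNOR n1 = H XNOR H = H
n4 = n3 NOR n2 = H NOR L = L
n12 = d AND b AND n3 = H AND H AND H = H
n15 = n4 OR c OR n12 = L OR H OR H = H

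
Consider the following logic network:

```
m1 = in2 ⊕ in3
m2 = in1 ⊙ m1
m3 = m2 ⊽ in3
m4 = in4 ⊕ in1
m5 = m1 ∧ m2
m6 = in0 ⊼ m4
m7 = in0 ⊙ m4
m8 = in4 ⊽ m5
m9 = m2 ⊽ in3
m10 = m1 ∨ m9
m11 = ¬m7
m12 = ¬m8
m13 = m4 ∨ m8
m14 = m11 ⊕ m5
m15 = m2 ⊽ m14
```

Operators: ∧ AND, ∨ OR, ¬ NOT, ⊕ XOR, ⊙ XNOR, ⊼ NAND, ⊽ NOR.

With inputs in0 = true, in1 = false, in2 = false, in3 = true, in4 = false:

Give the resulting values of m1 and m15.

m1 = in2 XOR in3 = false XOR true = true
m2 = in1 XNOR m1 = false XNOR true = false
m4 = in4 XOR in1 = false XOR false = false
m5 = m1 AND m2 = true AND false = false
m7 = in0 XNOR m4 = true XNOR false = false
m11 = NOT m7 = NOT false = true
m14 = m11 XOR m5 = true XOR false = true
m15 = m2 NOR m14 = false NOR true = false

m1 = true, m15 = false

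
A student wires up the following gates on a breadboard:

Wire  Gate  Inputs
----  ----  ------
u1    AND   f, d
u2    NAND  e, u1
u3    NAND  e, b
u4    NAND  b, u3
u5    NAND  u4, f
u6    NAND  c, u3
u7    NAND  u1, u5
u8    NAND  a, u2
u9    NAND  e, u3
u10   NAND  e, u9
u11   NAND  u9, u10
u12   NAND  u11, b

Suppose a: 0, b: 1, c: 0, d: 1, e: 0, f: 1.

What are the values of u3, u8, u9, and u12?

u3 = 1; u8 = 1; u9 = 1; u12 = 1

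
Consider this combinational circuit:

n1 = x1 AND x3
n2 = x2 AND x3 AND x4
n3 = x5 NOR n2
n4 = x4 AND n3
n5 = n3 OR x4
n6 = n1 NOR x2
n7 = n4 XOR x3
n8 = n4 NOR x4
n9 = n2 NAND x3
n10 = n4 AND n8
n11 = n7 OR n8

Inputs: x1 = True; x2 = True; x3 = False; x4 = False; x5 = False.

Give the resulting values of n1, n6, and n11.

n1 = False  n6 = False  n11 = True

n1 = x1 AND x3 = True AND False = False
n2 = x2 AND x3 AND x4 = True AND False AND False = False
n3 = x5 NOR n2 = False NOR False = True
n4 = x4 AND n3 = False AND True = False
n6 = n1 NOR x2 = False NOR True = False
n7 = n4 XOR x3 = False XOR False = False
n8 = n4 NOR x4 = False NOR False = True
n11 = n7 OR n8 = False OR True = True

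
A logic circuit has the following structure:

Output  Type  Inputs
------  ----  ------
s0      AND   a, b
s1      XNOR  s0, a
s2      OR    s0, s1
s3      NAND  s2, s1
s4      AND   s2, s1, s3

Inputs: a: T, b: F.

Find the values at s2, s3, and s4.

s2 = F, s3 = T, s4 = F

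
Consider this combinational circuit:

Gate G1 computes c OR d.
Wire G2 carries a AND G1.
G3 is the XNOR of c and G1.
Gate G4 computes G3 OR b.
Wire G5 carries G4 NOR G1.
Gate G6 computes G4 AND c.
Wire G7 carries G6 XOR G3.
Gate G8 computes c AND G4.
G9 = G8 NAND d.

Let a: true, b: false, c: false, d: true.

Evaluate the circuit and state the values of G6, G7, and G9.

G6 = false, G7 = false, G9 = true

G1 = c OR d = false OR true = true
G3 = c XNOR G1 = false XNOR true = false
G4 = G3 OR b = false OR false = false
G6 = G4 AND c = false AND false = false
G7 = G6 XOR G3 = false XOR false = false
G8 = c AND G4 = false AND false = false
G9 = G8 NAND d = false NAND true = true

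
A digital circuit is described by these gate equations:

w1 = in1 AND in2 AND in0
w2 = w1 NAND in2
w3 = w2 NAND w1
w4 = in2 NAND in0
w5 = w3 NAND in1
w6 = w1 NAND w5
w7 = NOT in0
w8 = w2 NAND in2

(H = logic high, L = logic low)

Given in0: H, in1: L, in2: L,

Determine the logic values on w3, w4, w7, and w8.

w1 = in1 AND in2 AND in0 = L AND L AND H = L
w2 = w1 NAND in2 = L NAND L = H
w3 = w2 NAND w1 = H NAND L = H
w4 = in2 NAND in0 = L NAND H = H
w7 = NOT in0 = NOT H = L
w8 = w2 NAND in2 = H NAND L = H

w3 = H  w4 = H  w7 = L  w8 = H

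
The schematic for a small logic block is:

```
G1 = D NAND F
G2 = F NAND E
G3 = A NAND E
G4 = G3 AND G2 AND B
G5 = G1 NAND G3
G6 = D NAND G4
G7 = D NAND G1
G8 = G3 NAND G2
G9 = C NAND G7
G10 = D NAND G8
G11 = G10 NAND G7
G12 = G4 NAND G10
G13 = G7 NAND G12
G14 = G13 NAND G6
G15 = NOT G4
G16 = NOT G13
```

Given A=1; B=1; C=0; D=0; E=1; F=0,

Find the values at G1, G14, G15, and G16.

G1 = 1  G14 = 1  G15 = 1  G16 = 1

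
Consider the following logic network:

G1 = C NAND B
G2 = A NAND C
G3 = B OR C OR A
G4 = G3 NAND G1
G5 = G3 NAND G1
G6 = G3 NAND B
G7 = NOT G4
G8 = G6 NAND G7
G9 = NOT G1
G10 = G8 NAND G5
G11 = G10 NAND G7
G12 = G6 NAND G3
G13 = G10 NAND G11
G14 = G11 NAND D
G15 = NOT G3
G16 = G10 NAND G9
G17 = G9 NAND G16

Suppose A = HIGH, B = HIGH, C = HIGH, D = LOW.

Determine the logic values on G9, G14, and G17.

G9 = HIGH  G14 = HIGH  G17 = LOW

G1 = C NAND B = HIGH NAND HIGH = LOW
G3 = B OR C OR A = HIGH OR HIGH OR HIGH = HIGH
G4 = G3 NAND G1 = HIGH NAND LOW = HIGH
G5 = G3 NAND G1 = HIGH NAND LOW = HIGH
G6 = G3 NAND B = HIGH NAND HIGH = LOW
G7 = NOT G4 = NOT HIGH = LOW
G8 = G6 NAND G7 = LOW NAND LOW = HIGH
G9 = NOT G1 = NOT LOW = HIGH
G10 = G8 NAND G5 = HIGH NAND HIGH = LOW
G11 = G10 NAND G7 = LOW NAND LOW = HIGH
G14 = G11 NAND D = HIGH NAND LOW = HIGH
G16 = G10 NAND G9 = LOW NAND HIGH = HIGH
G17 = G9 NAND G16 = HIGH NAND HIGH = LOW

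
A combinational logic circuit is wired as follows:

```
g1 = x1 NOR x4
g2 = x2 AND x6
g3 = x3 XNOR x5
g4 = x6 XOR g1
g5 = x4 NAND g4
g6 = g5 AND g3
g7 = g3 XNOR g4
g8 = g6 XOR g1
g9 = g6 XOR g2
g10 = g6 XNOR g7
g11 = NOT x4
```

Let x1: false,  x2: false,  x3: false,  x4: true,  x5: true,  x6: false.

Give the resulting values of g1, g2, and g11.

g1 = x1 NOR x4 = false NOR true = false
g2 = x2 AND x6 = false AND false = false
g11 = NOT x4 = NOT true = false

g1 = false; g2 = false; g11 = false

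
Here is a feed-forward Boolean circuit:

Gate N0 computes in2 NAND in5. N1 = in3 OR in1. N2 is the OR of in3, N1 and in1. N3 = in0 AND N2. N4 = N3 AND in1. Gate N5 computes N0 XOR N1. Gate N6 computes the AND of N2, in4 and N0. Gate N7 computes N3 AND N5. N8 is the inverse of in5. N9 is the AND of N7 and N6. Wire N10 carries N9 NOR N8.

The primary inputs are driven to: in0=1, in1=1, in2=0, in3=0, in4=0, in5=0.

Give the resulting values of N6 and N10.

N6 = 0  N10 = 0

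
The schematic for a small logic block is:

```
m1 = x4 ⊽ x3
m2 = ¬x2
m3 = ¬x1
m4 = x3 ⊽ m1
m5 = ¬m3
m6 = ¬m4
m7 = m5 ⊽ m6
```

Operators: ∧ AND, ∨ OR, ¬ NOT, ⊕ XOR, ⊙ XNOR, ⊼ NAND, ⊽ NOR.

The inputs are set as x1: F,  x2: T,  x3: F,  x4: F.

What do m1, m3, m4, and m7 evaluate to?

m1 = T, m3 = T, m4 = F, m7 = F

m1 = x4 NOR x3 = F NOR F = T
m3 = NOT x1 = NOT F = T
m4 = x3 NOR m1 = F NOR T = F
m5 = NOT m3 = NOT T = F
m6 = NOT m4 = NOT F = T
m7 = m5 NOR m6 = F NOR T = F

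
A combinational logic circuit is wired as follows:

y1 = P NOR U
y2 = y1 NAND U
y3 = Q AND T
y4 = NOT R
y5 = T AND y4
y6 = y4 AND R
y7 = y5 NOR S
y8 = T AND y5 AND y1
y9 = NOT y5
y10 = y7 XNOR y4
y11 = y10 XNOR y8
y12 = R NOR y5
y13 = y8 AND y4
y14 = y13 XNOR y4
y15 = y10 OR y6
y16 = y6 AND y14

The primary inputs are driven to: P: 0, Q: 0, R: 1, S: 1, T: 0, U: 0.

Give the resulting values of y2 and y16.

y1 = P NOR U = 0 NOR 0 = 1
y2 = y1 NAND U = 1 NAND 0 = 1
y4 = NOT R = NOT 1 = 0
y5 = T AND y4 = 0 AND 0 = 0
y6 = y4 AND R = 0 AND 1 = 0
y8 = T AND y5 AND y1 = 0 AND 0 AND 1 = 0
y13 = y8 AND y4 = 0 AND 0 = 0
y14 = y13 XNOR y4 = 0 XNOR 0 = 1
y16 = y6 AND y14 = 0 AND 1 = 0

y2 = 1  y16 = 0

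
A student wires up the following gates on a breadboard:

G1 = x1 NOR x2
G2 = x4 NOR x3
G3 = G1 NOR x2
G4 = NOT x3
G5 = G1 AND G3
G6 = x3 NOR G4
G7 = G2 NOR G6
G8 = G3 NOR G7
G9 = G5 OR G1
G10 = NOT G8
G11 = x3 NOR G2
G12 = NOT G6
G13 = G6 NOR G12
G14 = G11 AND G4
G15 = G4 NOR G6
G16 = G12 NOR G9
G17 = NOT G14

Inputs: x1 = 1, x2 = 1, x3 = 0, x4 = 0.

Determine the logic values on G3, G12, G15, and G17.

G3 = 0, G12 = 1, G15 = 0, G17 = 1

G1 = x1 NOR x2 = 1 NOR 1 = 0
G2 = x4 NOR x3 = 0 NOR 0 = 1
G3 = G1 NOR x2 = 0 NOR 1 = 0
G4 = NOT x3 = NOT 0 = 1
G6 = x3 NOR G4 = 0 NOR 1 = 0
G11 = x3 NOR G2 = 0 NOR 1 = 0
G12 = NOT G6 = NOT 0 = 1
G14 = G11 AND G4 = 0 AND 1 = 0
G15 = G4 NOR G6 = 1 NOR 0 = 0
G17 = NOT G14 = NOT 0 = 1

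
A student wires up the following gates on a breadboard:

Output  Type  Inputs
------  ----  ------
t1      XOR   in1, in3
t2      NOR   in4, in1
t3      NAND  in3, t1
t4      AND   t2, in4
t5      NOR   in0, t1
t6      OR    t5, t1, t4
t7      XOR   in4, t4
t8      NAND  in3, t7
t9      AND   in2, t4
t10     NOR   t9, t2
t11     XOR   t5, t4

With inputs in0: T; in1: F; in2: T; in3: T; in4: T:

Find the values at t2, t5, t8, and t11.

t1 = in1 XOR in3 = F XOR T = T
t2 = in4 NOR in1 = T NOR F = F
t4 = t2 AND in4 = F AND T = F
t5 = in0 NOR t1 = T NOR T = F
t7 = in4 XOR t4 = T XOR F = T
t8 = in3 NAND t7 = T NAND T = F
t11 = t5 XOR t4 = F XOR F = F

t2 = F  t5 = F  t8 = F  t11 = F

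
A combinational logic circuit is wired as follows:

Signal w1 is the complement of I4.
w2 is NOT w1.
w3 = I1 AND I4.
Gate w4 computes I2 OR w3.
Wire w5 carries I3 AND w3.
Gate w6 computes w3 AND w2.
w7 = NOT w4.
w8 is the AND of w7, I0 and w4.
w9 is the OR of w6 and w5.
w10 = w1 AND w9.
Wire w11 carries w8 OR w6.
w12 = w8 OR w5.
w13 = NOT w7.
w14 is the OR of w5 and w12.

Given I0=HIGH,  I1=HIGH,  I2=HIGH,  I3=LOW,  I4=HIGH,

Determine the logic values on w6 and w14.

w6 = HIGH; w14 = LOW

w1 = NOT I4 = NOT HIGH = LOW
w2 = NOT w1 = NOT LOW = HIGH
w3 = I1 AND I4 = HIGH AND HIGH = HIGH
w4 = I2 OR w3 = HIGH OR HIGH = HIGH
w5 = I3 AND w3 = LOW AND HIGH = LOW
w6 = w3 AND w2 = HIGH AND HIGH = HIGH
w7 = NOT w4 = NOT HIGH = LOW
w8 = w7 AND I0 AND w4 = LOW AND HIGH AND HIGH = LOW
w12 = w8 OR w5 = LOW OR LOW = LOW
w14 = w5 OR w12 = LOW OR LOW = LOW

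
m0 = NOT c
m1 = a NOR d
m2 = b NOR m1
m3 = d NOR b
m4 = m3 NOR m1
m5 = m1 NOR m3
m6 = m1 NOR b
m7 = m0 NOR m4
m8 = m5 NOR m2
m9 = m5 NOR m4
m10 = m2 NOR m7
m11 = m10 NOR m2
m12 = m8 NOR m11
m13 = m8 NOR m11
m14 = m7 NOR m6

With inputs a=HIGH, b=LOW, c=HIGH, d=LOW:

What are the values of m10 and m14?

m0 = NOT c = NOT HIGH = LOW
m1 = a NOR d = HIGH NOR LOW = LOW
m2 = b NOR m1 = LOW NOR LOW = HIGH
m3 = d NOR b = LOW NOR LOW = HIGH
m4 = m3 NOR m1 = HIGH NOR LOW = LOW
m6 = m1 NOR b = LOW NOR LOW = HIGH
m7 = m0 NOR m4 = LOW NOR LOW = HIGH
m10 = m2 NOR m7 = HIGH NOR HIGH = LOW
m14 = m7 NOR m6 = HIGH NOR HIGH = LOW

m10 = LOW; m14 = LOW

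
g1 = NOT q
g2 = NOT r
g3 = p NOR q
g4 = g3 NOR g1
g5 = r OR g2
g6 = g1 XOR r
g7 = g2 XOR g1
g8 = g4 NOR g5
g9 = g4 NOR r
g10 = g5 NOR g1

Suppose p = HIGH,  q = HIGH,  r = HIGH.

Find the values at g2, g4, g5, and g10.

g1 = NOT q = NOT HIGH = LOW
g2 = NOT r = NOT HIGH = LOW
g3 = p NOR q = HIGH NOR HIGH = LOW
g4 = g3 NOR g1 = LOW NOR LOW = HIGH
g5 = r OR g2 = HIGH OR LOW = HIGH
g10 = g5 NOR g1 = HIGH NOR LOW = LOW

g2 = LOW, g4 = HIGH, g5 = HIGH, g10 = LOW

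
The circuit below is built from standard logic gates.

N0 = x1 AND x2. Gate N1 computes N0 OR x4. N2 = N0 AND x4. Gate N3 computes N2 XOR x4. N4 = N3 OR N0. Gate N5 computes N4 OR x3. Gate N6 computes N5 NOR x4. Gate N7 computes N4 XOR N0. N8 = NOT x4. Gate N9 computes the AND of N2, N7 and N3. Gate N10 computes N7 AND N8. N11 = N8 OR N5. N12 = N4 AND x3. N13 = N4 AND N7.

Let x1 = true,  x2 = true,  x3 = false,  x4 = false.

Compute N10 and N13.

N10 = false, N13 = false

N0 = x1 AND x2 = true AND true = true
N2 = N0 AND x4 = true AND false = false
N3 = N2 XOR x4 = false XOR false = false
N4 = N3 OR N0 = false OR true = true
N7 = N4 XOR N0 = true XOR true = false
N8 = NOT x4 = NOT false = true
N10 = N7 AND N8 = false AND true = false
N13 = N4 AND N7 = true AND false = false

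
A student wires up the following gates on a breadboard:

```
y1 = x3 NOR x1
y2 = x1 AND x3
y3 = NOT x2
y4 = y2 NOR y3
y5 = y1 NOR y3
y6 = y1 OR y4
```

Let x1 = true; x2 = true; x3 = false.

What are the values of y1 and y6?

y1 = false, y6 = true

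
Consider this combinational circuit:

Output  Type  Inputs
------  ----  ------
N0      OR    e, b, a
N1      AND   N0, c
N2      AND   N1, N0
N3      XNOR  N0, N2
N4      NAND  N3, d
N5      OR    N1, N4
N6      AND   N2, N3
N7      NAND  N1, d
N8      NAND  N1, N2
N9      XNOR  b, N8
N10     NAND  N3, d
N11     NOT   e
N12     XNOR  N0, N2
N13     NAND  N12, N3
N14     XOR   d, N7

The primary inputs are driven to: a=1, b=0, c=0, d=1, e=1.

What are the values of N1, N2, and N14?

N0 = e OR b OR a = 1 OR 0 OR 1 = 1
N1 = N0 AND c = 1 AND 0 = 0
N2 = N1 AND N0 = 0 AND 1 = 0
N7 = N1 NAND d = 0 NAND 1 = 1
N14 = d XOR N7 = 1 XOR 1 = 0

N1 = 0, N2 = 0, N14 = 0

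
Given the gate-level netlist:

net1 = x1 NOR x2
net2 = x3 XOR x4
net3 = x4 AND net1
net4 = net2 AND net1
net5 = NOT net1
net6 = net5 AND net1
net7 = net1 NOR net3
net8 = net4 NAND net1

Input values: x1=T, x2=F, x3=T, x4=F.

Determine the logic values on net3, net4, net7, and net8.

net1 = x1 NOR x2 = T NOR F = F
net2 = x3 XOR x4 = T XOR F = T
net3 = x4 AND net1 = F AND F = F
net4 = net2 AND net1 = T AND F = F
net7 = net1 NOR net3 = F NOR F = T
net8 = net4 NAND net1 = F NAND F = T

net3 = F  net4 = F  net7 = T  net8 = T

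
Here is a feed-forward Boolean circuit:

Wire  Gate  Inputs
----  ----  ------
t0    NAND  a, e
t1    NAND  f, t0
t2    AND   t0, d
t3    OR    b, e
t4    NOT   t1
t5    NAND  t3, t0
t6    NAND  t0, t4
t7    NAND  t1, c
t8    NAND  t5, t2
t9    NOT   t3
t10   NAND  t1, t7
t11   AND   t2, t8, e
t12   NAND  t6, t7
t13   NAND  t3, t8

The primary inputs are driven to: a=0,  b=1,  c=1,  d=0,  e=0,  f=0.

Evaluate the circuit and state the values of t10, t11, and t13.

t10 = 1; t11 = 0; t13 = 0

t0 = a NAND e = 0 NAND 0 = 1
t1 = f NAND t0 = 0 NAND 1 = 1
t2 = t0 AND d = 1 AND 0 = 0
t3 = b OR e = 1 OR 0 = 1
t5 = t3 NAND t0 = 1 NAND 1 = 0
t7 = t1 NAND c = 1 NAND 1 = 0
t8 = t5 NAND t2 = 0 NAND 0 = 1
t10 = t1 NAND t7 = 1 NAND 0 = 1
t11 = t2 AND t8 AND e = 0 AND 1 AND 0 = 0
t13 = t3 NAND t8 = 1 NAND 1 = 0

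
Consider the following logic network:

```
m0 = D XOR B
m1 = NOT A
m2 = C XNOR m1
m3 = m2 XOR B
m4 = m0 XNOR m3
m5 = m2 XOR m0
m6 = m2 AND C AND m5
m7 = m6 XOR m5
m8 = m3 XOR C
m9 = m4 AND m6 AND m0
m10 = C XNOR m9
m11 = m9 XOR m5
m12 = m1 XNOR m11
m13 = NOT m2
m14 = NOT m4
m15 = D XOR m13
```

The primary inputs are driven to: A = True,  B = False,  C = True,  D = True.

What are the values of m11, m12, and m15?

m11 = True  m12 = False  m15 = False

m0 = D XOR B = True XOR False = True
m1 = NOT A = NOT True = False
m2 = C XNOR m1 = True XNOR False = False
m3 = m2 XOR B = False XOR False = False
m4 = m0 XNOR m3 = True XNOR False = False
m5 = m2 XOR m0 = False XOR True = True
m6 = m2 AND C AND m5 = False AND True AND True = False
m9 = m4 AND m6 AND m0 = False AND False AND True = False
m11 = m9 XOR m5 = False XOR True = True
m12 = m1 XNOR m11 = False XNOR True = False
m13 = NOT m2 = NOT False = True
m15 = D XOR m13 = True XOR True = False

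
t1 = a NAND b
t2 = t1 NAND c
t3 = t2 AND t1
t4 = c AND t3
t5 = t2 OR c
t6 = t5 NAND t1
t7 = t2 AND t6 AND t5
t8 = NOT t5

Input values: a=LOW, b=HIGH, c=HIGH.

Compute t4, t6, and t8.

t4 = LOW  t6 = LOW  t8 = LOW

t1 = a NAND b = LOW NAND HIGH = HIGH
t2 = t1 NAND c = HIGH NAND HIGH = LOW
t3 = t2 AND t1 = LOW AND HIGH = LOW
t4 = c AND t3 = HIGH AND LOW = LOW
t5 = t2 OR c = LOW OR HIGH = HIGH
t6 = t5 NAND t1 = HIGH NAND HIGH = LOW
t8 = NOT t5 = NOT HIGH = LOW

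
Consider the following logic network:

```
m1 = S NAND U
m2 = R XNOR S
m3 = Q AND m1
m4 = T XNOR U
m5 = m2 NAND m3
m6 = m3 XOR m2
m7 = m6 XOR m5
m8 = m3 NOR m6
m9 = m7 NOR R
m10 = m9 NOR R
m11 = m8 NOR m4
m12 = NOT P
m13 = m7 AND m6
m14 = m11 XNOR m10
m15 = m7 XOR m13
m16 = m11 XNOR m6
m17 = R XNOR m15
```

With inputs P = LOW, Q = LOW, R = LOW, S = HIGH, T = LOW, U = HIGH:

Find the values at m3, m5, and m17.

m3 = LOW; m5 = HIGH; m17 = LOW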